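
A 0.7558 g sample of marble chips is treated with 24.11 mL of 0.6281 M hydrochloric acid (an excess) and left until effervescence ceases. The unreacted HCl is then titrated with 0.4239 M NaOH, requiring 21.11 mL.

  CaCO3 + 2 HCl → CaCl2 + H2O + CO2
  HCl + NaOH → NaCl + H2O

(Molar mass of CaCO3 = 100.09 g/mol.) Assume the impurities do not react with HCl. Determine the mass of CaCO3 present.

0.3100 g

n(HCl) added = 0.02411 × 0.6281 = 0.01514 mol
n(NaOH) used in back-titration = 0.02111 × 0.4239 = 8.949 × 10^-3 mol
n(HCl) left over = 8.949 × 10^-3 mol (1:1 ratio)
n(HCl) consumed by analyte = 0.01514 − 8.949 × 10^-3 = 6.195 × 10^-3 mol
From the 1:2 ratio, n(CaCO3) = 1/2 × 6.195 × 10^-3 = 3.097 × 10^-3 mol
mass of CaCO3 = 3.097 × 10^-3 × 100.09 = 0.3100 g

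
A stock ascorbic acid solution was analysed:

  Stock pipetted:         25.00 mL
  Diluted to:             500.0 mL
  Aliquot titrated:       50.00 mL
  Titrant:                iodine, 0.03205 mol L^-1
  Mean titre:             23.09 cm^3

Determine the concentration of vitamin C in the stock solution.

0.2960 mol/L

C6H8O6 + I2 → C6H6O6 + 2 HI
n(I2) = 0.02309 × 0.03205 = 7.400 × 10^-4 mol
n(C6H8O6) in the aliquot = 7.400 × 10^-4 mol (1:1 ratio)
[C6H8O6]_dilute = 7.400 × 10^-4 / 0.05000 = 0.01480 mol/L
Dilution factor = 500.0 / 25.00 = 20.00
[C6H8O6]_stock = 0.01480 × 20.00 = 0.2960 mol/L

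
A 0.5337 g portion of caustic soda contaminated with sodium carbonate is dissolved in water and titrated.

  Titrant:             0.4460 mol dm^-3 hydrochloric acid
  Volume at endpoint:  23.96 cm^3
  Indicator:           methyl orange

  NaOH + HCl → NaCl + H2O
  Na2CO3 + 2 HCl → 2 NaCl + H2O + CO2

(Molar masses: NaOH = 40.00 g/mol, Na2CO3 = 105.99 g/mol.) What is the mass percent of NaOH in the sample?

18.81 %

n(HCl) = 0.02396 × 0.4460 = 0.01069 mol
Let x = n(NaOH), y = n(Na2CO3).
Titrant: 1x + 2y = 0.01069;  mass: 40.00x + 105.99y = 0.5337
Solving, x = 2.510 × 10^-3 mol, y = 4.088 × 10^-3 mol
mass of NaOH = 2.510 × 10^-3 × 40.00 = 0.1004 g
% NaOH = 0.1004 / 0.5337 × 100 = 18.81 %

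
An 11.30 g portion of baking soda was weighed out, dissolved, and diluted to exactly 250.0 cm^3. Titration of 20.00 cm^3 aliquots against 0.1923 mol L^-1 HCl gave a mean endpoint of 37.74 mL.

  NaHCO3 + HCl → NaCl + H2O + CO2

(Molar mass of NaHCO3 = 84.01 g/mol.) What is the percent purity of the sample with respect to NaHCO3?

67.44 %

n(HCl) per titration = 0.03774 × 0.1923 = 7.257 × 10^-3 mol
n(NaHCO3) in each aliquot = 7.257 × 10^-3 mol (1:1 ratio)
n(NaHCO3) in the whole flask = 7.257 × 10^-3 × 250.0/20.00 = 0.09072 mol
mass of NaHCO3 = 0.09072 × 84.01 = 7.621 g
% NaHCO3 = 7.621 / 11.30 × 100 = 67.44 %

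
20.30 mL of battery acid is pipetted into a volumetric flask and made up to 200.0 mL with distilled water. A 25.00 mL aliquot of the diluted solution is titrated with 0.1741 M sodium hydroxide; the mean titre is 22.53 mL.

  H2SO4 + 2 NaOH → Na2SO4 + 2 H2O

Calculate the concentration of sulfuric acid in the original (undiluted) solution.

n(NaOH) = 0.02253 × 0.1741 = 3.922 × 10^-3 mol
From the 1:2 ratio, n(H2SO4) in the aliquot = 1/2 × 3.922 × 10^-3 = 1.961 × 10^-3 mol
[H2SO4]_dilute = 1.961 × 10^-3 / 0.02500 = 0.07845 mol/L
Dilution factor = 200.0 / 20.30 = 9.852
[H2SO4]_stock = 0.07845 × 9.852 = 0.7729 mol/L

0.7729 M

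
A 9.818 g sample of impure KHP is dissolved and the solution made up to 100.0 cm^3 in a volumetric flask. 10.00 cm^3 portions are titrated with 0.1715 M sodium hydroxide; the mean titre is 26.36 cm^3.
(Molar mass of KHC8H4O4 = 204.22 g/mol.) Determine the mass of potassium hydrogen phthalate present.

9.232 g

KHC8H4O4 + NaOH → KNaC8H4O4 + H2O
n(NaOH) per titration = 0.02636 × 0.1715 = 4.521 × 10^-3 mol
n(KHC8H4O4) in each aliquot = 4.521 × 10^-3 mol (1:1 ratio)
n(KHC8H4O4) in the whole flask = 4.521 × 10^-3 × 100.0/10.00 = 0.04521 mol
mass of KHC8H4O4 = 0.04521 × 204.22 = 9.232 g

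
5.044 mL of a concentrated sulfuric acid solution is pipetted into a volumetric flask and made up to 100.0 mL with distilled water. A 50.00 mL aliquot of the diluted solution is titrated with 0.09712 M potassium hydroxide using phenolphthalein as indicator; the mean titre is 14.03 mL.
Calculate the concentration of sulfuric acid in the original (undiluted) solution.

0.2701 M

H2SO4 + 2 KOH → K2SO4 + 2 H2O
n(KOH) = 0.01403 × 0.09712 = 1.363 × 10^-3 mol
From the 1:2 ratio, n(H2SO4) in the aliquot = 1/2 × 1.363 × 10^-3 = 6.813 × 10^-4 mol
[H2SO4]_dilute = 6.813 × 10^-4 / 0.05000 = 0.01363 mol/L
Dilution factor = 100.0 / 5.044 = 19.83
[H2SO4]_stock = 0.01363 × 19.83 = 0.2701 mol/L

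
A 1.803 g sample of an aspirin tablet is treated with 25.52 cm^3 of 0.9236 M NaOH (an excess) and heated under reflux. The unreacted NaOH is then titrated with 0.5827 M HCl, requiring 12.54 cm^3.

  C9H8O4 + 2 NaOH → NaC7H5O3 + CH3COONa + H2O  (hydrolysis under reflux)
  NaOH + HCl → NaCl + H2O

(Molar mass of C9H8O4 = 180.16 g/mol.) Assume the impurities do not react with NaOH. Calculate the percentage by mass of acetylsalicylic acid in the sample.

n(NaOH) added = 0.02552 × 0.9236 = 0.02357 mol
n(HCl) used in back-titration = 0.01254 × 0.5827 = 7.307 × 10^-3 mol
n(NaOH) left over = 7.307 × 10^-3 mol (1:1 ratio)
n(NaOH) consumed by analyte = 0.02357 − 7.307 × 10^-3 = 0.01626 mol
From the 1:2 ratio, n(C9H8O4) = 1/2 × 0.01626 = 8.132 × 10^-3 mol
mass of C9H8O4 = 8.132 × 10^-3 × 180.16 = 1.465 g
% C9H8O4 = 1.465 / 1.803 × 100 = 81.25 %

81.25 %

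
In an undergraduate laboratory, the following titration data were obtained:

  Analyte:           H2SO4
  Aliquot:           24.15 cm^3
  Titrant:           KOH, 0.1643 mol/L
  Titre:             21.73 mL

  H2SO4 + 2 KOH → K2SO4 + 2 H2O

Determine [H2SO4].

0.07392 mol/L

n(KOH) = 0.02173 L × 0.1643 mol/L = 3.570 × 10^-3 mol
From the 1:2 mole ratio, n(H2SO4) = 1/2 × 3.570 × 10^-3 = 1.785 × 10^-3 mol
[H2SO4] = 1.785 × 10^-3 mol / 0.02415 L = 0.07392 mol/L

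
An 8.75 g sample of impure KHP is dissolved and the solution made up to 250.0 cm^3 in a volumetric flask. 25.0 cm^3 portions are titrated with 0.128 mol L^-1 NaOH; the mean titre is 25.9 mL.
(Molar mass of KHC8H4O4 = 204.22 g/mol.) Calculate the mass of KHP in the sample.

KHC8H4O4 + NaOH → KNaC8H4O4 + H2O
n(NaOH) per titration = 0.0259 × 0.128 = 3.32 × 10^-3 mol
n(KHC8H4O4) in each aliquot = 3.32 × 10^-3 mol (1:1 ratio)
n(KHC8H4O4) in the whole flask = 3.32 × 10^-3 × 250.0/25.0 = 0.0332 mol
mass of KHC8H4O4 = 0.0332 × 204.22 = 6.77 g

6.77 g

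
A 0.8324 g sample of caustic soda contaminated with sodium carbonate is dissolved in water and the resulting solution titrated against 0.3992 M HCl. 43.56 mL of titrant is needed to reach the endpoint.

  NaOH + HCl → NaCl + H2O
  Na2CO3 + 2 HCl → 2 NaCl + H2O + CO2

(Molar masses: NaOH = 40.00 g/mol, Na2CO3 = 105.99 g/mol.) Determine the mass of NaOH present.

0.2744 g

n(HCl) = 0.04356 × 0.3992 = 0.01739 mol
Let x = n(NaOH), y = n(Na2CO3).
Titrant: 1x + 2y = 0.01739;  mass: 40.00x + 105.99y = 0.8324
Solving, x = 6.859 × 10^-3 mol, y = 5.265 × 10^-3 mol
mass of NaOH = 6.859 × 10^-3 × 40.00 = 0.2744 g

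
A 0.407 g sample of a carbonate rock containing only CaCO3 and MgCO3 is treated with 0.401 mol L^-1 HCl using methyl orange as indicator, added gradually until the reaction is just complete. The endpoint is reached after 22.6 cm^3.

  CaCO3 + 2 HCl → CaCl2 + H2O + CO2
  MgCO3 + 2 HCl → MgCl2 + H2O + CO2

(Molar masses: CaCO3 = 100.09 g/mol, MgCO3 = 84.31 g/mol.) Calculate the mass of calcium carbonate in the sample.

0.158 g

n(HCl) = 0.0226 × 0.401 = 9.06 × 10^-3 mol
Let x = n(CaCO3), y = n(MgCO3).
Titrant: 2x + 2y = 9.06 × 10^-3;  mass: 100.09x + 84.31y = 0.407
Solving, x = 1.58 × 10^-3 mol, y = 2.95 × 10^-3 mol
mass of CaCO3 = 1.58 × 10^-3 × 100.09 = 0.158 g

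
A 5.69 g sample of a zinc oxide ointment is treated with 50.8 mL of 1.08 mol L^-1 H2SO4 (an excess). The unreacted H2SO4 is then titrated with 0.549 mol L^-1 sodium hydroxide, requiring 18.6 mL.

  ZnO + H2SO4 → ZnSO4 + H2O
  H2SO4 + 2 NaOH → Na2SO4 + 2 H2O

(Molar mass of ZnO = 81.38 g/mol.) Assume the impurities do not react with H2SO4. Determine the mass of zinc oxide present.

4.05 g

n(H2SO4) added = 0.0508 × 1.08 = 0.0549 mol
n(NaOH) used in back-titration = 0.0186 × 0.549 = 0.0102 mol
From the 1:2 ratio, n(H2SO4) left over = 1/2 × 0.0102 = 5.11 × 10^-3 mol
n(H2SO4) consumed by analyte = 0.0549 − 5.11 × 10^-3 = 0.0498 mol
n(ZnO) = 0.0498 mol (1:1 ratio)
mass of ZnO = 0.0498 × 81.38 = 4.05 g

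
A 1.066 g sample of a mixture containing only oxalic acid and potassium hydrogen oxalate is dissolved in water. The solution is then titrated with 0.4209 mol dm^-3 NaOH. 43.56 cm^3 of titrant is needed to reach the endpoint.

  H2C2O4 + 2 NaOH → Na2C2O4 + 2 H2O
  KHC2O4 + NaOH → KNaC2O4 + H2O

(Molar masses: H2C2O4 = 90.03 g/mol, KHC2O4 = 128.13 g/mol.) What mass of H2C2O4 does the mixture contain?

0.6950 g

n(NaOH) = 0.04356 × 0.4209 = 0.01833 mol
Let x = n(H2C2O4), y = n(KHC2O4).
Titrant: 2x + 1y = 0.01833;  mass: 90.03x + 128.13y = 1.066
Solving, x = 7.719 × 10^-3 mol, y = 2.896 × 10^-3 mol
mass of H2C2O4 = 7.719 × 10^-3 × 90.03 = 0.6950 g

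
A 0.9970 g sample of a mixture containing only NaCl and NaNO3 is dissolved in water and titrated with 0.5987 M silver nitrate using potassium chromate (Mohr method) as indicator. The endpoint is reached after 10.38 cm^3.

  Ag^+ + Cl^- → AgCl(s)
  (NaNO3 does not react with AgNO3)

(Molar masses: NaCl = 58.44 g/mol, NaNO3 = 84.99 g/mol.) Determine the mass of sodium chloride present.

0.3632 g

n(AgNO3) = 0.01038 × 0.5987 = 6.215 × 10^-3 mol
Let x = n(NaCl), y = n(NaNO3).
Titrant: 1x = 6.215 × 10^-3;  mass: 58.44x + 84.99y = 0.9970
Solving, x = 6.215 × 10^-3 mol, y = 7.458 × 10^-3 mol
mass of NaCl = 6.215 × 10^-3 × 58.44 = 0.3632 g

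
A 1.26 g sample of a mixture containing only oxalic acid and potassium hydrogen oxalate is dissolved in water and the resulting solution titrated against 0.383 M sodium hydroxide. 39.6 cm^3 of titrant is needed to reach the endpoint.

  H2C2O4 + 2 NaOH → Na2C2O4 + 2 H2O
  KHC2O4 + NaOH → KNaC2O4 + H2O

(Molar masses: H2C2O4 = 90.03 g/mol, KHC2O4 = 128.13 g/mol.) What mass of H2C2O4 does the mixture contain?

n(NaOH) = 0.0396 × 0.383 = 0.0152 mol
Let x = n(H2C2O4), y = n(KHC2O4).
Titrant: 2x + 1y = 0.0152;  mass: 90.03x + 128.13y = 1.26
Solving, x = 4.11 × 10^-3 mol, y = 6.95 × 10^-3 mol
mass of H2C2O4 = 4.11 × 10^-3 × 90.03 = 0.370 g

0.370 g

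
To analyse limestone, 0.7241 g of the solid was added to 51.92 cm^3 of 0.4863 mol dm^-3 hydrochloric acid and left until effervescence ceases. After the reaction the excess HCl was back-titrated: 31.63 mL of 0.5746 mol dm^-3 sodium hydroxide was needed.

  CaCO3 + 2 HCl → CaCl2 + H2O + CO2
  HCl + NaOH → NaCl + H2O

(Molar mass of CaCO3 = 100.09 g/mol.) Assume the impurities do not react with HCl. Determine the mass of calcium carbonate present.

0.3540 g

n(HCl) added = 0.05192 × 0.4863 = 0.02525 mol
n(NaOH) used in back-titration = 0.03163 × 0.5746 = 0.01817 mol
n(HCl) left over = 0.01817 mol (1:1 ratio)
n(HCl) consumed by analyte = 0.02525 − 0.01817 = 7.074 × 10^-3 mol
From the 1:2 ratio, n(CaCO3) = 1/2 × 7.074 × 10^-3 = 3.537 × 10^-3 mol
mass of CaCO3 = 3.537 × 10^-3 × 100.09 = 0.3540 g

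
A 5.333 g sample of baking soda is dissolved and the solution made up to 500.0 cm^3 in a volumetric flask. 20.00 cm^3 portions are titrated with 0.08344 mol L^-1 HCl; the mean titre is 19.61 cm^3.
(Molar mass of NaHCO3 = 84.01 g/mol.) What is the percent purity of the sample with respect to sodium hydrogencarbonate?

64.44 %

NaHCO3 + HCl → NaCl + H2O + CO2
n(HCl) per titration = 0.01961 × 0.08344 = 1.636 × 10^-3 mol
n(NaHCO3) in each aliquot = 1.636 × 10^-3 mol (1:1 ratio)
n(NaHCO3) in the whole flask = 1.636 × 10^-3 × 500.0/20.00 = 0.04091 mol
mass of NaHCO3 = 0.04091 × 84.01 = 3.437 g
% NaHCO3 = 3.437 / 5.333 × 100 = 64.44 %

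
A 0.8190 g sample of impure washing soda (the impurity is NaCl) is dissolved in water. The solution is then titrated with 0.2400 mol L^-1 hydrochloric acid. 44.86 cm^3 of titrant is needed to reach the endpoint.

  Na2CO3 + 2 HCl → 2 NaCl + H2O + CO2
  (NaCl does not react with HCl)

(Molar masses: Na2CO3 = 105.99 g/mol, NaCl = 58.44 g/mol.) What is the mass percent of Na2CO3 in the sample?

69.67 %

n(HCl) = 0.04486 × 0.2400 = 0.01077 mol
Let x = n(Na2CO3), y = n(NaCl).
Titrant: 2x = 0.01077;  mass: 105.99x + 58.44y = 0.8190
Solving, x = 5.383 × 10^-3 mol, y = 4.251 × 10^-3 mol
mass of Na2CO3 = 5.383 × 10^-3 × 105.99 = 0.5706 g
% Na2CO3 = 0.5706 / 0.8190 × 100 = 69.67 %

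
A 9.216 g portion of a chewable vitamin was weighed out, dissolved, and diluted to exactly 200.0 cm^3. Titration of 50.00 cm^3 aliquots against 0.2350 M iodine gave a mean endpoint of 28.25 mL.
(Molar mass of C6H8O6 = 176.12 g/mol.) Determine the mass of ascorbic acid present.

C6H8O6 + I2 → C6H6O6 + 2 HI
n(I2) per titration = 0.02825 × 0.2350 = 6.639 × 10^-3 mol
n(C6H8O6) in each aliquot = 6.639 × 10^-3 mol (1:1 ratio)
n(C6H8O6) in the whole flask = 6.639 × 10^-3 × 200.0/50.00 = 0.02655 mol
mass of C6H8O6 = 0.02655 × 176.12 = 4.677 g

4.677 g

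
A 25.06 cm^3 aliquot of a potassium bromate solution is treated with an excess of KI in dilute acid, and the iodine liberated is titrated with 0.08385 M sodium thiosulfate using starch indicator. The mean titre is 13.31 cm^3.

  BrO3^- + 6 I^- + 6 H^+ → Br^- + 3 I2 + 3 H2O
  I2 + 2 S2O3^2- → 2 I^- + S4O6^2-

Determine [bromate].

n(S2O3^2-) = 0.01331 × 0.08385 = 1.116 × 10^-3 mol
n(I2) = n(S2O3^2-)/2 = 5.580 × 10^-4 mol
From the 1:3 ratio, n(BrO3^-) in the aliquot = 1/3 × 5.580 × 10^-4 = 1.860 × 10^-4 mol
[BrO3^-] = 1.860 × 10^-4 / 0.02506 = 0.007422 mol/L

0.007422 M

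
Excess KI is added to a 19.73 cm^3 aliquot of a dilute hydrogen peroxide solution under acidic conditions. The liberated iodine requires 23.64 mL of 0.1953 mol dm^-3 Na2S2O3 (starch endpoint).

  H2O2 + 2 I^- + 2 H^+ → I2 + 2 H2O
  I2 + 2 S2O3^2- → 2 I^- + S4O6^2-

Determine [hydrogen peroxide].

0.1170 mol/L

n(S2O3^2-) = 0.02364 × 0.1953 = 4.617 × 10^-3 mol
n(I2) = n(S2O3^2-)/2 = 2.308 × 10^-3 mol
n(H2O2) in the aliquot = 2.308 × 10^-3 mol (1:1 ratio)
[H2O2] = 2.308 × 10^-3 / 0.01973 = 0.1170 mol/L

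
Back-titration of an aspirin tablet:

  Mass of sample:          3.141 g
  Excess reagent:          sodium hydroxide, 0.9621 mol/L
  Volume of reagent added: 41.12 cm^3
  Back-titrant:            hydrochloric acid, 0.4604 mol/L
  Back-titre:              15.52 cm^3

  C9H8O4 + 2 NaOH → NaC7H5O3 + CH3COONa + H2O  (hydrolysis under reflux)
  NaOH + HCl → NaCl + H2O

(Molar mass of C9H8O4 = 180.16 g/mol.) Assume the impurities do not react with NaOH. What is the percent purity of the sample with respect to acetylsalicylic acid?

92.97 %

n(NaOH) added = 0.04112 × 0.9621 = 0.03956 mol
n(HCl) used in back-titration = 0.01552 × 0.4604 = 7.145 × 10^-3 mol
n(NaOH) left over = 7.145 × 10^-3 mol (1:1 ratio)
n(NaOH) consumed by analyte = 0.03956 − 7.145 × 10^-3 = 0.03242 mol
From the 1:2 ratio, n(C9H8O4) = 1/2 × 0.03242 = 0.01621 mol
mass of C9H8O4 = 0.01621 × 180.16 = 2.920 g
% C9H8O4 = 2.920 / 3.141 × 100 = 92.97 %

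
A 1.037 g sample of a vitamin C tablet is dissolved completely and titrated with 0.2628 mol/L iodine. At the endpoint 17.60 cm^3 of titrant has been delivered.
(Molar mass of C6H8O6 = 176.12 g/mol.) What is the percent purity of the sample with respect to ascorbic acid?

C6H8O6 + I2 → C6H6O6 + 2 HI
n(I2) = 0.01760 L × 0.2628 mol/L = 4.625 × 10^-3 mol
n(C6H8O6) = 4.625 × 10^-3 mol (1:1 ratio)
mass of C6H8O6 = 4.625 × 10^-3 × 176.12 g/mol = 0.8146 g
% C6H8O6 = 0.8146 / 1.037 × 100 = 78.55 %

78.55 %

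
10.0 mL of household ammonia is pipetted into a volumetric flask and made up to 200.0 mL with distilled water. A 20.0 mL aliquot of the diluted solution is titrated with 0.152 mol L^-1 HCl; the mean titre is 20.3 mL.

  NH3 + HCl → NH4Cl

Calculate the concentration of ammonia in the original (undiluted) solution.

n(HCl) = 0.0203 × 0.152 = 3.09 × 10^-3 mol
n(NH3) in the aliquot = 3.09 × 10^-3 mol (1:1 ratio)
[NH3]_dilute = 3.09 × 10^-3 / 0.0200 = 0.154 mol/L
Dilution factor = 200.0 / 10.0 = 20.00
[NH3]_stock = 0.154 × 20.00 = 3.09 mol/L

3.09 mol/L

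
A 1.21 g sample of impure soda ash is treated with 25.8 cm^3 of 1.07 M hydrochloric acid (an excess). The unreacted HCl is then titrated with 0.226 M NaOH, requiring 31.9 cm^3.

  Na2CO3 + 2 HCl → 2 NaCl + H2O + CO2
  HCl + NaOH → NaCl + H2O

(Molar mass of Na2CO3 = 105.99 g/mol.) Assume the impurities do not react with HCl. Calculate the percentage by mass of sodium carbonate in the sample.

n(HCl) added = 0.0258 × 1.07 = 0.0276 mol
n(NaOH) used in back-titration = 0.0319 × 0.226 = 7.21 × 10^-3 mol
n(HCl) left over = 7.21 × 10^-3 mol (1:1 ratio)
n(HCl) consumed by analyte = 0.0276 − 7.21 × 10^-3 = 0.0204 mol
From the 1:2 ratio, n(Na2CO3) = 1/2 × 0.0204 = 0.0102 mol
mass of Na2CO3 = 0.0102 × 105.99 = 1.08 g
% Na2CO3 = 1.08 / 1.21 × 100 = 89.3 %

89.3 %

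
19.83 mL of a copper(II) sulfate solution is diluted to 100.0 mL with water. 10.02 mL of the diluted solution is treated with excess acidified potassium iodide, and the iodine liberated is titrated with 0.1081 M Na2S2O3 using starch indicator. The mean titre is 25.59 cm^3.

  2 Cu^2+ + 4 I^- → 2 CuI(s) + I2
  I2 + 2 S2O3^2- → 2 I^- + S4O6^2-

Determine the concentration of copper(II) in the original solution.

n(S2O3^2-) = 0.02559 × 0.1081 = 2.766 × 10^-3 mol
n(I2) = n(S2O3^2-)/2 = 1.383 × 10^-3 mol
From the 2:1 ratio, n(Cu2+) in the aliquot = 2/1 × 1.383 × 10^-3 = 2.766 × 10^-3 mol
[Cu2+]_dilute = 2.766 × 10^-3 / 0.01002 = 0.2761 mol/L
[Cu2+]_original = 0.2761 × 100.0/19.83 = 1.392 mol/L

1.392 M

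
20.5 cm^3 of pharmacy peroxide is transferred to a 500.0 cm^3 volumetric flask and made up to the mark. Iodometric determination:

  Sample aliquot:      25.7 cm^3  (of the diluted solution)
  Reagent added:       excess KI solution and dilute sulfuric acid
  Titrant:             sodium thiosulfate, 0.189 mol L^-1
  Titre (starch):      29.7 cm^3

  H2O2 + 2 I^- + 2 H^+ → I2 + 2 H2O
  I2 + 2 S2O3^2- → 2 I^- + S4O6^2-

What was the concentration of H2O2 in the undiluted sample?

n(S2O3^2-) = 0.0297 × 0.189 = 5.61 × 10^-3 mol
n(I2) = n(S2O3^2-)/2 = 2.81 × 10^-3 mol
n(H2O2) in the aliquot = 2.81 × 10^-3 mol (1:1 ratio)
[H2O2]_dilute = 2.81 × 10^-3 / 0.0257 = 0.109 mol/L
[H2O2]_original = 0.109 × 500.0/20.5 = 2.66 mol/L

2.66 mol/L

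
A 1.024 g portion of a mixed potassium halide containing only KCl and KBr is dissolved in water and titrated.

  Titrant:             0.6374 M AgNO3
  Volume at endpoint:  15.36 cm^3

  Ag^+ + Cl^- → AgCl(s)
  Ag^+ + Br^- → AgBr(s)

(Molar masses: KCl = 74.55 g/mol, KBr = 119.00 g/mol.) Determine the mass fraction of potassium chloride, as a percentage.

23.10 %

n(AgNO3) = 0.01536 × 0.6374 = 9.790 × 10^-3 mol
Let x = n(KCl), y = n(KBr).
Titrant: 1x + 1y = 9.790 × 10^-3;  mass: 74.55x + 119.00y = 1.024
Solving, x = 3.174 × 10^-3 mol, y = 6.617 × 10^-3 mol
mass of KCl = 3.174 × 10^-3 × 74.55 = 0.2366 g
% KCl = 0.2366 / 1.024 × 100 = 23.10 %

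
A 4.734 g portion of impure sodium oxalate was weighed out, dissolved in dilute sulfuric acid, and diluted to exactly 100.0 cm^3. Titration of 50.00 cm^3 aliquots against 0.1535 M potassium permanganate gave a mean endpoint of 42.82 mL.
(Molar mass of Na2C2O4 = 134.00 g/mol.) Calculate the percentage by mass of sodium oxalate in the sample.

93.03 %

2 MnO4^- + 5 C2O4^2- + 16 H^+ → 2 Mn^2+ + 10 CO2 + 8 H2O
n(KMnO4) per titration = 0.04282 × 0.1535 = 6.573 × 10^-3 mol
From the 5:2 ratio, n(Na2C2O4) in each aliquot = 5/2 × 6.573 × 10^-3 = 0.01643 mol
n(Na2C2O4) in the whole flask = 0.01643 × 100.0/50.00 = 0.03286 mol
mass of Na2C2O4 = 0.03286 × 134.00 = 4.404 g
% Na2C2O4 = 4.404 / 4.734 × 100 = 93.03 %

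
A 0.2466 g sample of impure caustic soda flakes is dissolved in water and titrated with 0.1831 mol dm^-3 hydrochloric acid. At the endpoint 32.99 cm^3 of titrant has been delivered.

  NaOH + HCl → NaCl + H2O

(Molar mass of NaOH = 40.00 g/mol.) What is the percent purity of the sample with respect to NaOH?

97.98 %

n(HCl) = 0.03299 L × 0.1831 mol/L = 6.040 × 10^-3 mol
n(NaOH) = 6.040 × 10^-3 mol (1:1 ratio)
mass of NaOH = 6.040 × 10^-3 × 40.00 g/mol = 0.2416 g
% NaOH = 0.2416 / 0.2466 × 100 = 97.98 %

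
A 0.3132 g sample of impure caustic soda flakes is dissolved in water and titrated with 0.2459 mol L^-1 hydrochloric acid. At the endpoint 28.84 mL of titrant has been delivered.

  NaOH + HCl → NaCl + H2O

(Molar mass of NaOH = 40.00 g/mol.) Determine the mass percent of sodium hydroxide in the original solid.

90.57 %

n(HCl) = 0.02884 L × 0.2459 mol/L = 7.092 × 10^-3 mol
n(NaOH) = 7.092 × 10^-3 mol (1:1 ratio)
mass of NaOH = 7.092 × 10^-3 × 40.00 g/mol = 0.2837 g
% NaOH = 0.2837 / 0.3132 × 100 = 90.57 %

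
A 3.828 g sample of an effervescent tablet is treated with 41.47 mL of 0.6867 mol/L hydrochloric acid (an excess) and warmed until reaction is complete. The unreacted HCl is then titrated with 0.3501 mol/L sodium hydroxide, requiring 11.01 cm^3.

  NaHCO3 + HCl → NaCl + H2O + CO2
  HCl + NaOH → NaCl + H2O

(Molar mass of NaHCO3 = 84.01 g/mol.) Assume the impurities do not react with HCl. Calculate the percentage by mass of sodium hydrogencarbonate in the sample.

54.04 %

n(HCl) added = 0.04147 × 0.6867 = 0.02848 mol
n(NaOH) used in back-titration = 0.01101 × 0.3501 = 3.855 × 10^-3 mol
n(HCl) left over = 3.855 × 10^-3 mol (1:1 ratio)
n(HCl) consumed by analyte = 0.02848 − 3.855 × 10^-3 = 0.02462 mol
n(NaHCO3) = 0.02462 mol (1:1 ratio)
mass of NaHCO3 = 0.02462 × 84.01 = 2.069 g
% NaHCO3 = 2.069 / 3.828 × 100 = 54.04 %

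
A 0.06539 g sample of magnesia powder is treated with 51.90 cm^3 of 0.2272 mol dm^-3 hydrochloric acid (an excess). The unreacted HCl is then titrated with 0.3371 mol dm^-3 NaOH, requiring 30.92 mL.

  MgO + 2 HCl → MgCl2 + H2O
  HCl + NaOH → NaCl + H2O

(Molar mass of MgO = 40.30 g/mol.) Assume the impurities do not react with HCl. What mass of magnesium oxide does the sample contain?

0.02758 g

n(HCl) added = 0.05190 × 0.2272 = 0.01179 mol
n(NaOH) used in back-titration = 0.03092 × 0.3371 = 0.01042 mol
n(HCl) left over = 0.01042 mol (1:1 ratio)
n(HCl) consumed by analyte = 0.01179 − 0.01042 = 1.369 × 10^-3 mol
From the 1:2 ratio, n(MgO) = 1/2 × 1.369 × 10^-3 = 6.843 × 10^-4 mol
mass of MgO = 6.843 × 10^-4 × 40.30 = 0.02758 g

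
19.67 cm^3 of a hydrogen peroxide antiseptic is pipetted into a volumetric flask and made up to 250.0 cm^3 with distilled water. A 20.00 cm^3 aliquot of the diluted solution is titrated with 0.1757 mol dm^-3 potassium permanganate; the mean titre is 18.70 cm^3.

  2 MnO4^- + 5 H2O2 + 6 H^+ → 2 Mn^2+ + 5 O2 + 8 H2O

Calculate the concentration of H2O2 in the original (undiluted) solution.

n(KMnO4) = 0.01870 × 0.1757 = 3.286 × 10^-3 mol
From the 5:2 ratio, n(H2O2) in the aliquot = 5/2 × 3.286 × 10^-3 = 8.214 × 10^-3 mol
[H2O2]_dilute = 8.214 × 10^-3 / 0.02000 = 0.4107 mol/L
Dilution factor = 250.0 / 19.67 = 12.71
[H2O2]_stock = 0.4107 × 12.71 = 5.220 mol/L

5.220 mol/L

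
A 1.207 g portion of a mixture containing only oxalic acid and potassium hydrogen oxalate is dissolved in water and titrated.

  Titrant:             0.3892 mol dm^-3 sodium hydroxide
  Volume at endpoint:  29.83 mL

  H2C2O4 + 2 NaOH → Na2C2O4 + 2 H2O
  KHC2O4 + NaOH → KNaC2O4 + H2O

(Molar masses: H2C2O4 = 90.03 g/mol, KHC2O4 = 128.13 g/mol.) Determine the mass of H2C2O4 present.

0.1520 g

n(NaOH) = 0.02983 × 0.3892 = 0.01161 mol
Let x = n(H2C2O4), y = n(KHC2O4).
Titrant: 2x + 1y = 0.01161;  mass: 90.03x + 128.13y = 1.207
Solving, x = 1.688 × 10^-3 mol, y = 8.234 × 10^-3 mol
mass of H2C2O4 = 1.688 × 10^-3 × 90.03 = 0.1520 g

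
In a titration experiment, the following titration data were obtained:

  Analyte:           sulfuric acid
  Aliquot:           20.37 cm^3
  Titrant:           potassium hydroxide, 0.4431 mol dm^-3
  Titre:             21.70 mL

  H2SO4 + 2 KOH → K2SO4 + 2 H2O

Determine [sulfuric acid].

n(KOH) = 0.02170 L × 0.4431 mol/L = 9.615 × 10^-3 mol
From the 1:2 mole ratio, n(H2SO4) = 1/2 × 9.615 × 10^-3 = 4.808 × 10^-3 mol
[H2SO4] = 4.808 × 10^-3 mol / 0.02037 L = 0.2360 mol/L

0.2360 mol/L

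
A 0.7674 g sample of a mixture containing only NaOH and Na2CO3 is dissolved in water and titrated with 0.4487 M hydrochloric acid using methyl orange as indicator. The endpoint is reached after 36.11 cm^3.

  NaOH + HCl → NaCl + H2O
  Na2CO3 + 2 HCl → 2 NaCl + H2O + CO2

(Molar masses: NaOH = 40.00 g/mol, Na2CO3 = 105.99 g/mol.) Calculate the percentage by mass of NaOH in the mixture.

36.60 %

n(HCl) = 0.03611 × 0.4487 = 0.01620 mol
Let x = n(NaOH), y = n(Na2CO3).
Titrant: 1x + 2y = 0.01620;  mass: 40.00x + 105.99y = 0.7674
Solving, x = 7.022 × 10^-3 mol, y = 4.590 × 10^-3 mol
mass of NaOH = 7.022 × 10^-3 × 40.00 = 0.2809 g
% NaOH = 0.2809 / 0.7674 × 100 = 36.60 %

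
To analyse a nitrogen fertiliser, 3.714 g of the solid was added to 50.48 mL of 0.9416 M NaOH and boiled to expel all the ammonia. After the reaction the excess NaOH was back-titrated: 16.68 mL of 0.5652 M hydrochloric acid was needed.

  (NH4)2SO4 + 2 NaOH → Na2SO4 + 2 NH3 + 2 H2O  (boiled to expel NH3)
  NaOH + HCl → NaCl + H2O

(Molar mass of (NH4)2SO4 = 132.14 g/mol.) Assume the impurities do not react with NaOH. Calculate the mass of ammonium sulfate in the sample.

n(NaOH) added = 0.05048 × 0.9416 = 0.04753 mol
n(HCl) used in back-titration = 0.01668 × 0.5652 = 9.428 × 10^-3 mol
n(NaOH) left over = 9.428 × 10^-3 mol (1:1 ratio)
n(NaOH) consumed by analyte = 0.04753 − 9.428 × 10^-3 = 0.03810 mol
From the 1:2 ratio, n((NH4)2SO4) = 1/2 × 0.03810 = 0.01905 mol
mass of (NH4)2SO4 = 0.01905 × 132.14 = 2.518 g

2.518 g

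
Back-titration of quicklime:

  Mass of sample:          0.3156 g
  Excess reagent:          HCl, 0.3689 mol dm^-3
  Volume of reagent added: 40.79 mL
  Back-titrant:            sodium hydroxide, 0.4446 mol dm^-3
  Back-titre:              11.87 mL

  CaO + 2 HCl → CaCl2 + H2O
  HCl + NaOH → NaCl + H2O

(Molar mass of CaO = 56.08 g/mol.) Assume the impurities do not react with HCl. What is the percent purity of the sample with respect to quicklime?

86.80 %

n(HCl) added = 0.04079 × 0.3689 = 0.01505 mol
n(NaOH) used in back-titration = 0.01187 × 0.4446 = 5.277 × 10^-3 mol
n(HCl) left over = 5.277 × 10^-3 mol (1:1 ratio)
n(HCl) consumed by analyte = 0.01505 − 5.277 × 10^-3 = 9.770 × 10^-3 mol
From the 1:2 ratio, n(CaO) = 1/2 × 9.770 × 10^-3 = 4.885 × 10^-3 mol
mass of CaO = 4.885 × 10^-3 × 56.08 = 0.2740 g
% CaO = 0.2740 / 0.3156 × 100 = 86.80 %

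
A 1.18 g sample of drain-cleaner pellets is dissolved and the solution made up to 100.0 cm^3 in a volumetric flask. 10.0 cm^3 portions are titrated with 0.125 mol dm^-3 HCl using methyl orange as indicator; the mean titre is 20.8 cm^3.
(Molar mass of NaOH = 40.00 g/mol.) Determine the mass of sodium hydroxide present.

1.04 g

NaOH + HCl → NaCl + H2O
n(HCl) per titration = 0.0208 × 0.125 = 2.60 × 10^-3 mol
n(NaOH) in each aliquot = 2.60 × 10^-3 mol (1:1 ratio)
n(NaOH) in the whole flask = 2.60 × 10^-3 × 100.0/10.0 = 0.0260 mol
mass of NaOH = 0.0260 × 40.00 = 1.04 g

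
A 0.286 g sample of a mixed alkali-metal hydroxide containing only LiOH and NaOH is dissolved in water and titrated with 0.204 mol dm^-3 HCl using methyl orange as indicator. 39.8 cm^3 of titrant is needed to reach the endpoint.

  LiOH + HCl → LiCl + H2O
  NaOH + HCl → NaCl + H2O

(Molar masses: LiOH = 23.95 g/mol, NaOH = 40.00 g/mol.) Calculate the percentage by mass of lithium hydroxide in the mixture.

n(HCl) = 0.0398 × 0.204 = 8.12 × 10^-3 mol
Let x = n(LiOH), y = n(NaOH).
Titrant: 1x + 1y = 8.12 × 10^-3;  mass: 23.95x + 40.00y = 0.286
Solving, x = 2.42 × 10^-3 mol, y = 5.70 × 10^-3 mol
mass of LiOH = 2.42 × 10^-3 × 23.95 = 0.0579 g
% LiOH = 0.0579 / 0.286 × 100 = 20.2 %

20.2 %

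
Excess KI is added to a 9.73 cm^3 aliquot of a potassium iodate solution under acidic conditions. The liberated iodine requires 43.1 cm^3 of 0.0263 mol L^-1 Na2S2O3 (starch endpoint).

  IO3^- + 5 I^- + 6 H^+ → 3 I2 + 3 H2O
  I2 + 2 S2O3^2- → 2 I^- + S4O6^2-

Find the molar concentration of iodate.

0.0194 mol/L

n(S2O3^2-) = 0.0431 × 0.0263 = 1.13 × 10^-3 mol
n(I2) = n(S2O3^2-)/2 = 5.67 × 10^-4 mol
From the 1:3 ratio, n(IO3^-) in the aliquot = 1/3 × 5.67 × 10^-4 = 1.89 × 10^-4 mol
[IO3^-] = 1.89 × 10^-4 / 0.00973 = 0.0194 mol/L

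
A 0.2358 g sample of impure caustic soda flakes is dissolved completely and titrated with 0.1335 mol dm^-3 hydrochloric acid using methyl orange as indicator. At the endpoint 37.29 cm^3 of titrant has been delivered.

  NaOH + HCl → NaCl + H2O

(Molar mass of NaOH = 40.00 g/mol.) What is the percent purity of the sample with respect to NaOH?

84.45 %

n(HCl) = 0.03729 L × 0.1335 mol/L = 4.978 × 10^-3 mol
n(NaOH) = 4.978 × 10^-3 mol (1:1 ratio)
mass of NaOH = 4.978 × 10^-3 × 40.00 g/mol = 0.1991 g
% NaOH = 0.1991 / 0.2358 × 100 = 84.45 %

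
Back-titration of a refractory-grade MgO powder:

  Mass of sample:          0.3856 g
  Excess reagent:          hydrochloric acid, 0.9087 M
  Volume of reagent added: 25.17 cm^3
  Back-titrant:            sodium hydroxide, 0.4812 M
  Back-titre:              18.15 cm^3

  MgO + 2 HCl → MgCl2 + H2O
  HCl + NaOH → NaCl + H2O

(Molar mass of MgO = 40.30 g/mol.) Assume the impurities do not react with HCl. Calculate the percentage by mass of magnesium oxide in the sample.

n(HCl) added = 0.02517 × 0.9087 = 0.02287 mol
n(NaOH) used in back-titration = 0.01815 × 0.4812 = 8.734 × 10^-3 mol
n(HCl) left over = 8.734 × 10^-3 mol (1:1 ratio)
n(HCl) consumed by analyte = 0.02287 − 8.734 × 10^-3 = 0.01414 mol
From the 1:2 ratio, n(MgO) = 1/2 × 0.01414 = 7.069 × 10^-3 mol
mass of MgO = 7.069 × 10^-3 × 40.30 = 0.2849 g
% MgO = 0.2849 / 0.3856 × 100 = 73.88 %

73.88 %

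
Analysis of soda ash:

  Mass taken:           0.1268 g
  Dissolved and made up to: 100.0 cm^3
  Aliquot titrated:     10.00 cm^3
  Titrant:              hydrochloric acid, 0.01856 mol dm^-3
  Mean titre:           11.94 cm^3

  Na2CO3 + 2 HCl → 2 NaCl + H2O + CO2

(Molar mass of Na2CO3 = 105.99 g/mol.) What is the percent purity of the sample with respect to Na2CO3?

92.62 %

n(HCl) per titration = 0.01194 × 0.01856 = 2.216 × 10^-4 mol
From the 1:2 ratio, n(Na2CO3) in each aliquot = 1/2 × 2.216 × 10^-4 = 1.108 × 10^-4 mol
n(Na2CO3) in the whole flask = 1.108 × 10^-4 × 100.0/10.00 = 1.108 × 10^-3 mol
mass of Na2CO3 = 1.108 × 10^-3 × 105.99 = 0.1174 g
% Na2CO3 = 0.1174 / 0.1268 × 100 = 92.62 %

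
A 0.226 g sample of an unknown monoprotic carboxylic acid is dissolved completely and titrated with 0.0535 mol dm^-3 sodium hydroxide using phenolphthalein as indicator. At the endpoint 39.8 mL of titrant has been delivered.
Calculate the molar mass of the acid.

106 g/mol

n(NaOH) = 0.0398 L × 0.0535 mol/L = 2.13 × 10^-3 mol
n(HA) = 2.13 × 10^-3 mol (1:1 ratio)
M = m / n = 0.226 g / 2.13 × 10^-3 mol = 106 g/mol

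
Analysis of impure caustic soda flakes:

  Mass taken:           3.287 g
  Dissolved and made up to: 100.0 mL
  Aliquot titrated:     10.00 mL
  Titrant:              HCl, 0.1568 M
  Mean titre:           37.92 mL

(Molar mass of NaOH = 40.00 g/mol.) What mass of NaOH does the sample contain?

NaOH + HCl → NaCl + H2O
n(HCl) per titration = 0.03792 × 0.1568 = 5.946 × 10^-3 mol
n(NaOH) in each aliquot = 5.946 × 10^-3 mol (1:1 ratio)
n(NaOH) in the whole flask = 5.946 × 10^-3 × 100.0/10.00 = 0.05946 mol
mass of NaOH = 0.05946 × 40.00 = 2.378 g

2.378 g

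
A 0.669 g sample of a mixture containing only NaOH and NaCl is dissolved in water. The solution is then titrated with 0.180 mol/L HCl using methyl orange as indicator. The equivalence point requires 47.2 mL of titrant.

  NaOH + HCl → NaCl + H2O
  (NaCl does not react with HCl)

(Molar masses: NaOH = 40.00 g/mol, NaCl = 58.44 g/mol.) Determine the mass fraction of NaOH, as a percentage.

50.8 %

n(HCl) = 0.0472 × 0.180 = 8.50 × 10^-3 mol
Let x = n(NaOH), y = n(NaCl).
Titrant: 1x = 8.50 × 10^-3;  mass: 40.00x + 58.44y = 0.669
Solving, x = 8.50 × 10^-3 mol, y = 5.63 × 10^-3 mol
mass of NaOH = 8.50 × 10^-3 × 40.00 = 0.340 g
% NaOH = 0.340 / 0.669 × 100 = 50.8 %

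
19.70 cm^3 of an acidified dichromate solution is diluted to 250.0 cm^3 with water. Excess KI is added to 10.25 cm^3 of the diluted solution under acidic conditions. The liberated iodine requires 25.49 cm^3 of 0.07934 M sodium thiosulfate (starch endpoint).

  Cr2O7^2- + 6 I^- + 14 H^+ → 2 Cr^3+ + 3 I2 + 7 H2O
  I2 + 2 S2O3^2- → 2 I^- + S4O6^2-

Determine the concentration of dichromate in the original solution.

n(S2O3^2-) = 0.02549 × 0.07934 = 2.022 × 10^-3 mol
n(I2) = n(S2O3^2-)/2 = 1.011 × 10^-3 mol
From the 1:3 ratio, n(Cr2O7^2-) in the aliquot = 1/3 × 1.011 × 10^-3 = 3.371 × 10^-4 mol
[Cr2O7^2-]_dilute = 3.371 × 10^-4 / 0.01025 = 0.03288 mol/L
[Cr2O7^2-]_original = 0.03288 × 250.0/19.70 = 0.4173 mol/L

0.4173 M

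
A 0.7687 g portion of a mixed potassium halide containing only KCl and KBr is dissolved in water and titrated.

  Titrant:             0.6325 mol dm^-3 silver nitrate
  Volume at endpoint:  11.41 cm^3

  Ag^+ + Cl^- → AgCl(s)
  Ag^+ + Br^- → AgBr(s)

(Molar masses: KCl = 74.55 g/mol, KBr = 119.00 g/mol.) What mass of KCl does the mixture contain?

0.1511 g

n(AgNO3) = 0.01141 × 0.6325 = 7.217 × 10^-3 mol
Let x = n(KCl), y = n(KBr).
Titrant: 1x + 1y = 7.217 × 10^-3;  mass: 74.55x + 119.00y = 0.7687
Solving, x = 2.027 × 10^-3 mol, y = 5.190 × 10^-3 mol
mass of KCl = 2.027 × 10^-3 × 74.55 = 0.1511 g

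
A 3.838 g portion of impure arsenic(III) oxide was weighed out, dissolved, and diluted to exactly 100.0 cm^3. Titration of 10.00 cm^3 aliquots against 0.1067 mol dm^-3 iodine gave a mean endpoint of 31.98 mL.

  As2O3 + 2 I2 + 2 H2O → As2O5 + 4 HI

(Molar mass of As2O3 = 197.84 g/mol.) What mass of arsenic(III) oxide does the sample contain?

3.375 g

n(I2) per titration = 0.03198 × 0.1067 = 3.412 × 10^-3 mol
From the 1:2 ratio, n(As2O3) in each aliquot = 1/2 × 3.412 × 10^-3 = 1.706 × 10^-3 mol
n(As2O3) in the whole flask = 1.706 × 10^-3 × 100.0/10.00 = 0.01706 mol
mass of As2O3 = 0.01706 × 197.84 = 3.375 g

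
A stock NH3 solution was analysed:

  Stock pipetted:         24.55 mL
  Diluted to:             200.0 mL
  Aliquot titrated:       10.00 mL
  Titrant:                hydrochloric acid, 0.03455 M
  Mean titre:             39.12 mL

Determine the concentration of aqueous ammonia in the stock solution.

NH3 + HCl → NH4Cl
n(HCl) = 0.03912 × 0.03455 = 1.352 × 10^-3 mol
n(NH3) in the aliquot = 1.352 × 10^-3 mol (1:1 ratio)
[NH3]_dilute = 1.352 × 10^-3 / 0.01000 = 0.1352 mol/L
Dilution factor = 200.0 / 24.55 = 8.147
[NH3]_stock = 0.1352 × 8.147 = 1.101 mol/L

1.101 M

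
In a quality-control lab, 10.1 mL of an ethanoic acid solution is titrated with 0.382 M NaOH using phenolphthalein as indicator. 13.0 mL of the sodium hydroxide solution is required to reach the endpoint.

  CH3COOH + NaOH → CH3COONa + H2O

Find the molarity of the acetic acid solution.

n(NaOH) = 0.0130 L × 0.382 mol/L = 4.97 × 10^-3 mol
n(CH3COOH) = 4.97 × 10^-3 mol (1:1 mole ratio)
[CH3COOH] = 4.97 × 10^-3 mol / 0.0101 L = 0.492 mol/L

0.492 M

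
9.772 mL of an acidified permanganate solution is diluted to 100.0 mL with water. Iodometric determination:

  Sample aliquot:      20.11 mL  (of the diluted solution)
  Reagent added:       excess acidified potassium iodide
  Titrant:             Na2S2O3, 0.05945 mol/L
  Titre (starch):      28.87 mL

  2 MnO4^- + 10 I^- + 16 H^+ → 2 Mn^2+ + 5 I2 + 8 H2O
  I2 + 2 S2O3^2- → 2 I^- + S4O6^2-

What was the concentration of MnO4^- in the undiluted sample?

0.1747 mol/L

n(S2O3^2-) = 0.02887 × 0.05945 = 1.716 × 10^-3 mol
n(I2) = n(S2O3^2-)/2 = 8.582 × 10^-4 mol
From the 2:5 ratio, n(MnO4^-) in the aliquot = 2/5 × 8.582 × 10^-4 = 3.433 × 10^-4 mol
[MnO4^-]_dilute = 3.433 × 10^-4 / 0.02011 = 0.01707 mol/L
[MnO4^-]_original = 0.01707 × 100.0/9.772 = 0.1747 mol/L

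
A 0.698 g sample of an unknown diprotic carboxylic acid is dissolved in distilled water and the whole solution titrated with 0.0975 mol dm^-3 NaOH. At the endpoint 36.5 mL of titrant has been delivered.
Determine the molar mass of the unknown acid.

392 g/mol

n(NaOH) = 0.0365 L × 0.0975 mol/L = 3.56 × 10^-3 mol
From the 1:2 ratio, n(H2A) = 1/2 × 3.56 × 10^-3 = 1.78 × 10^-3 mol
M = m / n = 0.698 g / 1.78 × 10^-3 mol = 392 g/mol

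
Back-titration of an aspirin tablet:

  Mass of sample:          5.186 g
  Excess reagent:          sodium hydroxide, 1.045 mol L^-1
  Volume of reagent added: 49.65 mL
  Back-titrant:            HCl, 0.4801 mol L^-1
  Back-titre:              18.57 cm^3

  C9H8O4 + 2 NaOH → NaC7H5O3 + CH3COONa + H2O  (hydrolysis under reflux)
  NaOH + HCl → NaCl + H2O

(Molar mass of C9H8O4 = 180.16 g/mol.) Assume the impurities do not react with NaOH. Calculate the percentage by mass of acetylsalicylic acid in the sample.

n(NaOH) added = 0.04965 × 1.045 = 0.05188 mol
n(HCl) used in back-titration = 0.01857 × 0.4801 = 8.915 × 10^-3 mol
n(NaOH) left over = 8.915 × 10^-3 mol (1:1 ratio)
n(NaOH) consumed by analyte = 0.05188 − 8.915 × 10^-3 = 0.04297 mol
From the 1:2 ratio, n(C9H8O4) = 1/2 × 0.04297 = 0.02148 mol
mass of C9H8O4 = 0.02148 × 180.16 = 3.871 g
% C9H8O4 = 3.871 / 5.186 × 100 = 74.64 %

74.64 %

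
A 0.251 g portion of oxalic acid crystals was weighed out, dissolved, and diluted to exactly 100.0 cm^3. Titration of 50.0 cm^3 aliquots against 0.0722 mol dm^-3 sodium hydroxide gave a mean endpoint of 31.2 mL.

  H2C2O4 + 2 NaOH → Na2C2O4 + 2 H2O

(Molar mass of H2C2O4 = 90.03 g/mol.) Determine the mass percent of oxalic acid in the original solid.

80.8 %

n(NaOH) per titration = 0.0312 × 0.0722 = 2.25 × 10^-3 mol
From the 1:2 ratio, n(H2C2O4) in each aliquot = 1/2 × 2.25 × 10^-3 = 1.13 × 10^-3 mol
n(H2C2O4) in the whole flask = 1.13 × 10^-3 × 100.0/50.0 = 2.25 × 10^-3 mol
mass of H2C2O4 = 2.25 × 10^-3 × 90.03 = 0.203 g
% H2C2O4 = 0.203 / 0.251 × 100 = 80.8 %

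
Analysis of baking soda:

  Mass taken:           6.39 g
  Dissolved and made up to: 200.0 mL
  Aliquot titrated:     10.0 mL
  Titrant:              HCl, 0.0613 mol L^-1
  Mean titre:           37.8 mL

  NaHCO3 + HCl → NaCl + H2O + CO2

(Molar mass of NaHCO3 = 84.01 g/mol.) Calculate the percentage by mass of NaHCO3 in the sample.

n(HCl) per titration = 0.0378 × 0.0613 = 2.32 × 10^-3 mol
n(NaHCO3) in each aliquot = 2.32 × 10^-3 mol (1:1 ratio)
n(NaHCO3) in the whole flask = 2.32 × 10^-3 × 200.0/10.0 = 0.0463 mol
mass of NaHCO3 = 0.0463 × 84.01 = 3.89 g
% NaHCO3 = 3.89 / 6.39 × 100 = 60.9 %

60.9 %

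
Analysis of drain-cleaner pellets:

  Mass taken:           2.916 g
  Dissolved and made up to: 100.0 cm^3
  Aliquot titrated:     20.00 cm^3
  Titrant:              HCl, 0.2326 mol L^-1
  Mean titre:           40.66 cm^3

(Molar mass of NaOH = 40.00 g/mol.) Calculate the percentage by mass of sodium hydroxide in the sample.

64.87 %

NaOH + HCl → NaCl + H2O
n(HCl) per titration = 0.04066 × 0.2326 = 9.458 × 10^-3 mol
n(NaOH) in each aliquot = 9.458 × 10^-3 mol (1:1 ratio)
n(NaOH) in the whole flask = 9.458 × 10^-3 × 100.0/20.00 = 0.04729 mol
mass of NaOH = 0.04729 × 40.00 = 1.892 g
% NaOH = 1.892 / 2.916 × 100 = 64.87 %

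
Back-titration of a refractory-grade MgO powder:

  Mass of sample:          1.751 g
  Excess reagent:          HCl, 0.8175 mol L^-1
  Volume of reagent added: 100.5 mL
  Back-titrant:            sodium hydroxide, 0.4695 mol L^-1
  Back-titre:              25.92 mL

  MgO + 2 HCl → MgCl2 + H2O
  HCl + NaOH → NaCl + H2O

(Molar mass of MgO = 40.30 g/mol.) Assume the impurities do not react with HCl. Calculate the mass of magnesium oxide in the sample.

1.410 g

n(HCl) added = 0.1005 × 0.8175 = 0.08216 mol
n(NaOH) used in back-titration = 0.02592 × 0.4695 = 0.01217 mol
n(HCl) left over = 0.01217 mol (1:1 ratio)
n(HCl) consumed by analyte = 0.08216 − 0.01217 = 0.06999 mol
From the 1:2 ratio, n(MgO) = 1/2 × 0.06999 = 0.03499 mol
mass of MgO = 0.03499 × 40.30 = 1.410 g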